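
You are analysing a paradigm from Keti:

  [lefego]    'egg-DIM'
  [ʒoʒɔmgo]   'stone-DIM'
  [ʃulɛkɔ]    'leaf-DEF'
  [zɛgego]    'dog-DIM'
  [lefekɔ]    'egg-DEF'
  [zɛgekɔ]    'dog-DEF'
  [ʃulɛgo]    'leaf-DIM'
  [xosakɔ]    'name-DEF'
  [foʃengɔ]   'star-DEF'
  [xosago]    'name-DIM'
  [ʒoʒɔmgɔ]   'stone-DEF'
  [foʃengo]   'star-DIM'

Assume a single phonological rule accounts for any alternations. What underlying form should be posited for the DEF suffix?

/-kɔ/

The DEF morpheme has two allomorphs, [-gɔ] and [-kɔ].
The DIM suffix, which begins with [g], is invariant after every stem; so [g] is not altered by any rule here.
So the underlying form is /-kɔ/, and voiceless stops become voiced after a nasal.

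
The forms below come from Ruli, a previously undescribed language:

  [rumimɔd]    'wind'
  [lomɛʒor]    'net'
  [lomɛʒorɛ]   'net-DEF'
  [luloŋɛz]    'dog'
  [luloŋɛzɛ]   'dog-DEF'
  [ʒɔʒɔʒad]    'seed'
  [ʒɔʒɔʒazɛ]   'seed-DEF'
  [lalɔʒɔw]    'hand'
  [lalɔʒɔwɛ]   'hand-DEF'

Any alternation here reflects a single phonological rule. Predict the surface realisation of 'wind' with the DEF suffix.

[rumimɔzɛ]

The root 'seed' surfaces as [ʒɔʒɔʒad] and [ʒɔʒɔʒazɛ], with a stem-final [d] ~ [z] alternation.
The stem 'dog' ([luloŋɛz], [luloŋɛzɛ]) shows [z] unchanged in both environments, so [z] cannot be basic with [d] derived in isolation.
The alternation reflects intervocalic spirantization: voiced stops become fricatives between vowels. /d/ is underlying.
From [rumimɔd] the stem 'wind' is /rumimɔd/; between vowels this yields [rumimɔzɛ].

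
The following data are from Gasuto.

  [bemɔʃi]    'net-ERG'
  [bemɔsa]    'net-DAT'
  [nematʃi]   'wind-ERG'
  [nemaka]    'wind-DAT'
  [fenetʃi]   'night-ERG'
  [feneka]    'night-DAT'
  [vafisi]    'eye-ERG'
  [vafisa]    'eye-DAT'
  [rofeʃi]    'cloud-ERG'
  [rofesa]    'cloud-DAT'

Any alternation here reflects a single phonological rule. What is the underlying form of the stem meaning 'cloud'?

In [rofeʃi] and [rofesa] the final segment of 'cloud' alternates: [ʃ] ~ [s].
If /s/ were underlying and a rule turned it into [ʃ] before the ERG suffix, 'eye' would also alternate; but it has [s] in both [vafisi] and [vafisa].
Therefore /ʃ/ is basic and [s] is derived by depalatalization (palato-alveolar /tʃ/ and /ʃ/ become [k] and [s] when no front vowel follows).

/rofeʃ/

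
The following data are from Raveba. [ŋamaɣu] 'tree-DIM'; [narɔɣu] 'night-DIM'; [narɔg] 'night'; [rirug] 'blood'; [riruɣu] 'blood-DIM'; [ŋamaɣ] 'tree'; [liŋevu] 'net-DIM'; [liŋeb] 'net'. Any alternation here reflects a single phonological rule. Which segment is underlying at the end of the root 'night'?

/g/

The root 'night' surfaces as [narɔg] and [narɔɣu], with a stem-final [g] ~ [ɣ] alternation.
Compare 'tree', with invariant [ɣ] in [ŋamaɣ] and [ŋamaɣu]: an analysis with underlying /ɣ/ and a rule producing [g] in isolation would wrongly predict alternation here too.
The alternation reflects intervocalic spirantization: voiced stops become fricatives between vowels. /g/ is underlying.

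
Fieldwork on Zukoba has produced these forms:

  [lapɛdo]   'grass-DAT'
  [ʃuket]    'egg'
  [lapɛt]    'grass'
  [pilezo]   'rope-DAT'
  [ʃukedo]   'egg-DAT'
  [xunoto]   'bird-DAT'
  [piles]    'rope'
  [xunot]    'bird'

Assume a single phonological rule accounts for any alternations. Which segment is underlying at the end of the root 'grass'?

In [lapɛdo] and [lapɛt] the final segment of 'grass' alternates: [d] ~ [t].
The stem 'bird' ([xunoto], [xunot]) shows [t] unchanged in both environments, so [t] cannot be basic with [d] derived before the DAT suffix.
So /d/ is underlying, and a rule of word-final obstruent devoicing — voiced obstruents become voiceless word-finally — gives [t].

/d/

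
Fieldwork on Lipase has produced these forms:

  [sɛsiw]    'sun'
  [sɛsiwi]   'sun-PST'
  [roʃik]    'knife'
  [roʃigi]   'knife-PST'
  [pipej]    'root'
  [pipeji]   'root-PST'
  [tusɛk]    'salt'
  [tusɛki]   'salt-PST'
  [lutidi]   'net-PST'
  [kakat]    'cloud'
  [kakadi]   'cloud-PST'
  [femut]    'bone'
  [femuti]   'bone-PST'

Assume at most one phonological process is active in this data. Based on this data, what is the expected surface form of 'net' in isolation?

[lutit]

The stem for 'cloud' ends in [t] in [kakat] but [d] in [kakadi].
Compare 'bone', with invariant [t] in [femut] and [femuti]: an analysis with underlying /t/ and a rule producing [d] before the PST suffix would wrongly predict alternation here too.
So /d/ is underlying, and a rule of word-final obstruent devoicing — voiced obstruents become voiceless word-finally — gives [t].
From [lutidi] the stem 'net' is /lutid/; word-finally this yields [lutit].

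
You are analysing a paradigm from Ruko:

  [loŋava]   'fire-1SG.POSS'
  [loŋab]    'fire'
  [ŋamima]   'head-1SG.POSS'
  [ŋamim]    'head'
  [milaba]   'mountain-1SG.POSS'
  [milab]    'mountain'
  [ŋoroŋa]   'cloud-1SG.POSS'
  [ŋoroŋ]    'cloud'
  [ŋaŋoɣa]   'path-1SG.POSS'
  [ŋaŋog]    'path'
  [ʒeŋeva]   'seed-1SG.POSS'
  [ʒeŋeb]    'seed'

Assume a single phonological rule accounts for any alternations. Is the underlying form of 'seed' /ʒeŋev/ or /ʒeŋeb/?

/ʒeŋev/

The root 'seed' surfaces as [ʒeŋeva] and [ʒeŋeb], with a stem-final [v] ~ [b] alternation.
The stem 'mountain' ([milaba], [milab]) shows [b] unchanged in both environments, so [b] cannot be basic with [v] derived before the 1SG.POSS suffix.
The underlying segment must be /v/; voiced fricatives become stops word-finally, yielding [b] there.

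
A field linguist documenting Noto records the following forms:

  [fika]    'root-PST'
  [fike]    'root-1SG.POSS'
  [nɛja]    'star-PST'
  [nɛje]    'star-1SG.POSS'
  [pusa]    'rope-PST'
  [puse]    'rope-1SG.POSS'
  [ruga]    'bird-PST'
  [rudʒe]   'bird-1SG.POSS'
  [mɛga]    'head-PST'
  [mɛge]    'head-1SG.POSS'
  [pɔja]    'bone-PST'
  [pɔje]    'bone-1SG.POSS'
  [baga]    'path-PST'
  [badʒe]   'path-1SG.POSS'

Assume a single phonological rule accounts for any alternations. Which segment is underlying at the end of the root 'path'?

In [baga] and [badʒe] the final segment of 'path' alternates: [g] ~ [dʒ].
If /g/ were underlying and a rule turned it into [dʒ] before the 1SG.POSS suffix, 'head' would also alternate; but it has [g] in both [mɛga] and [mɛge].
Therefore /dʒ/ is basic and [g] is derived by depalatalization (palato-alveolar /dʒ/ becomes [g] when no front vowel follows).

/dʒ/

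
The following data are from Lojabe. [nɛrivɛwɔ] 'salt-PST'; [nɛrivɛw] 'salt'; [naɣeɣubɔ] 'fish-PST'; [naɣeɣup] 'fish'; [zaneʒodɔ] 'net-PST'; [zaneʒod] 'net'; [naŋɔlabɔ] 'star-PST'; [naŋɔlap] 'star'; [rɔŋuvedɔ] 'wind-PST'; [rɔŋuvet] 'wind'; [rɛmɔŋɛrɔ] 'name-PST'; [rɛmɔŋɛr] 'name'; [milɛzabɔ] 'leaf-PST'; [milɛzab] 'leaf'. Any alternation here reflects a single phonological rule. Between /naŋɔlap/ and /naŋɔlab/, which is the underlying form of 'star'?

In [naŋɔlabɔ] and [naŋɔlap] the final segment of 'star' alternates: [b] ~ [p].
The stem 'leaf' ([milɛzabɔ], [milɛzab]) shows [b] unchanged in both environments, so [b] cannot be basic with [p] derived in isolation.
Therefore /p/ is basic and [b] is derived by intervocalic voicing (voiceless stops become voiced between vowels).

/naŋɔlap/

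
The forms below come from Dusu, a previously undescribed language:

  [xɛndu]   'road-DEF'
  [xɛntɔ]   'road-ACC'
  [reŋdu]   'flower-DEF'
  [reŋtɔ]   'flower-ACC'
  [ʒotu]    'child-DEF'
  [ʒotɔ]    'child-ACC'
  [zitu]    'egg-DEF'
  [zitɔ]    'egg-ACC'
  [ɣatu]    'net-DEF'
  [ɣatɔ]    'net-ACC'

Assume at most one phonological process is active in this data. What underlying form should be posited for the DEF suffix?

/-du/

The DEF morpheme has two allomorphs, [-du] and [-tu].
The ACC suffix, which begins with [t], is invariant after every stem; so [t] is not altered by any rule here.
So the underlying form is /-du/, and voiced stops become voiceless after a vowel.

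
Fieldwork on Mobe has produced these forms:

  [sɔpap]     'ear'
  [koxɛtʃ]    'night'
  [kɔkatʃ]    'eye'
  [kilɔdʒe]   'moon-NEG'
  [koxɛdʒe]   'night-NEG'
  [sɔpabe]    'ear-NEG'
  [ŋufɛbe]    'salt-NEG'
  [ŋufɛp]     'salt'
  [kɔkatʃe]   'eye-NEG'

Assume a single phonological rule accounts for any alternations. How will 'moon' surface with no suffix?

'night' shows [dʒ] ~ [tʃ] at the end of the stem ([koxɛdʒe] vs [koxɛtʃ]).
But 'eye' keeps [tʃ] in both environments ([kɔkatʃe], [kɔkatʃ]), so there is no rule changing /tʃ/ to [dʒ] before the NEG suffix.
The alternation reflects word-final obstruent devoicing: voiced obstruents become voiceless word-finally. /dʒ/ is underlying.
The one attested form of 'moon', [kilɔdʒe], shows underlying /kilɔdʒ/. Applying the same rule word-finally gives [kilɔtʃ].

[kilɔtʃ]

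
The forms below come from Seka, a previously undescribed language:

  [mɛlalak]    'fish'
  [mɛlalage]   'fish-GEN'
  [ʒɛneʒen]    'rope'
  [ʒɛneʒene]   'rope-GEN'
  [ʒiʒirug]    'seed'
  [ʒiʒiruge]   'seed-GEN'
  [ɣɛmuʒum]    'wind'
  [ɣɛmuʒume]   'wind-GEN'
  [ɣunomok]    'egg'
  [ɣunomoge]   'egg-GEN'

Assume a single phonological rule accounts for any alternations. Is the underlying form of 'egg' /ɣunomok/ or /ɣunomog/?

The root 'egg' surfaces as [ɣunomok] and [ɣunomoge], with a stem-final [k] ~ [g] alternation.
But 'seed' keeps [g] in both environments ([ʒiʒirug], [ʒiʒiruge]), so there is no rule changing /g/ to [k] in isolation.
So /k/ is underlying, and a rule of intervocalic voicing — voiceless stops become voiced between vowels — gives [g].

/ɣunomok/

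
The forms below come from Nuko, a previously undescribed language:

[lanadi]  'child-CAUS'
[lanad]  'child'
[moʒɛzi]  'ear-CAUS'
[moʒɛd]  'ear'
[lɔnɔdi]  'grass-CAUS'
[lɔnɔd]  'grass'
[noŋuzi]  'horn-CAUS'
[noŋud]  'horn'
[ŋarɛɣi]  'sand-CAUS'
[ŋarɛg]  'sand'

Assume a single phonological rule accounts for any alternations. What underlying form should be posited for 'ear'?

The root 'ear' surfaces as [moʒɛzi] and [moʒɛd], with a stem-final [z] ~ [d] alternation.
Compare 'child', with invariant [d] in [lanadi] and [lanad]: an analysis with underlying /d/ and a rule producing [z] before the CAUS suffix would wrongly predict alternation here too.
So /z/ is underlying, and a rule of word-final hardening — voiced fricatives become stops word-finally — gives [d].
Hence 'ear' is /moʒɛz/ underlyingly.

/moʒɛz/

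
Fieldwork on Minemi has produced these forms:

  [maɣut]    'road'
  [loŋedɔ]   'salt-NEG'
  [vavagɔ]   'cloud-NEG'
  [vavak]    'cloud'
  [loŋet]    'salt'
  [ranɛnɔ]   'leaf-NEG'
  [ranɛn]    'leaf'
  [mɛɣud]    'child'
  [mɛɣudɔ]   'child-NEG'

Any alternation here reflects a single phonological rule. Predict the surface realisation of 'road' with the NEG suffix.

'salt' shows [d] ~ [t] at the end of the stem ([loŋedɔ] vs [loŋet]).
Compare 'child', with invariant [d] in [mɛɣudɔ] and [mɛɣud]: an analysis with underlying /d/ and a rule producing [t] in isolation would wrongly predict alternation here too.
The underlying segment must be /t/; voiceless stops become voiced between vowels, yielding [d] there.
From [maɣut] the stem 'road' is /maɣut/; between vowels this yields [maɣudɔ].

[maɣudɔ]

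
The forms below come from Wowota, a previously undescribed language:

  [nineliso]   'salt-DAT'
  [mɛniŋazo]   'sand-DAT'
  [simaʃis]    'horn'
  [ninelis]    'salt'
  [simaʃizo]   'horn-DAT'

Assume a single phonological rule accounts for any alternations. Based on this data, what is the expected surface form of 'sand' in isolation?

The stem for 'horn' ends in [z] in [simaʃizo] but [s] in [simaʃis].
The stem 'salt' ([nineliso], [ninelis]) shows [s] unchanged in both environments, so [s] cannot be basic with [z] derived before the DAT suffix.
Therefore /z/ is basic and [s] is derived by word-final obstruent devoicing (voiced obstruents become voiceless word-finally).
The one attested form of 'sand', [mɛniŋazo], shows underlying /mɛniŋaz/. Applying the same rule word-finally gives [mɛniŋas].

[mɛniŋas]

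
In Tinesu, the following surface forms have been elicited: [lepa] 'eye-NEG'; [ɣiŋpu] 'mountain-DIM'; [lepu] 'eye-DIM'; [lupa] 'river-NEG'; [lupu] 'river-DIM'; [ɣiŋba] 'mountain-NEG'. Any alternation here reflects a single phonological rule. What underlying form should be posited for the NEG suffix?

/-ba/

The NEG morpheme has two allomorphs, [-ba] and [-pa].
By contrast the DIM suffix keeps its initial [p] throughout — that segment must be underlying.
So the underlying form is /-ba/, and voiced stops become voiceless after a vowel.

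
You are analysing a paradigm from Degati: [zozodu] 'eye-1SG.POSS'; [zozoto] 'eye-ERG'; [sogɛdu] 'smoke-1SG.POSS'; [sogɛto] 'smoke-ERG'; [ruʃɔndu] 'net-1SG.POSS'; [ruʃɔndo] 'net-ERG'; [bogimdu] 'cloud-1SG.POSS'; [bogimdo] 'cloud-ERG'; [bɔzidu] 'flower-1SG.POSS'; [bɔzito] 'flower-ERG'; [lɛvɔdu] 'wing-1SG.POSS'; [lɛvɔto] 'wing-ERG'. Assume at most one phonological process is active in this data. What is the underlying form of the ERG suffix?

The ERG morpheme has two allomorphs, [-do] and [-to].
By contrast the 1SG.POSS suffix keeps its initial [d] throughout — that segment must be underlying.
So the underlying form is /-to/, and voiceless stops become voiced after a nasal.

/-to/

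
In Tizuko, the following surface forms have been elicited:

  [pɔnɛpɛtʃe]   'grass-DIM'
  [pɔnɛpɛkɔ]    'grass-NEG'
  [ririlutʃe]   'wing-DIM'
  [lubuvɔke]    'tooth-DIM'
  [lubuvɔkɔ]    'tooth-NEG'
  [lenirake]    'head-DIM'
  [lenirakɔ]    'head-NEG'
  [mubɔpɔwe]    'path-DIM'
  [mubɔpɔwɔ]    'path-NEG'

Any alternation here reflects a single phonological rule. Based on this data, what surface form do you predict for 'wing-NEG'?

[ririlukɔ]

The root 'grass' surfaces as [pɔnɛpɛtʃe] and [pɔnɛpɛkɔ], with a stem-final [tʃ] ~ [k] alternation.
But 'tooth' keeps [k] in both environments ([lubuvɔke], [lubuvɔkɔ]), so there is no rule changing /k/ to [tʃ] before the DIM suffix.
The underlying segment must be /tʃ/; palato-alveolar /tʃ/ becomes [k] when no front vowel follows, yielding [k] there.
The one attested form of 'wing', [ririlutʃe], shows underlying /ririlutʃ/. Applying the same rule when no front vowel follows gives [ririlukɔ].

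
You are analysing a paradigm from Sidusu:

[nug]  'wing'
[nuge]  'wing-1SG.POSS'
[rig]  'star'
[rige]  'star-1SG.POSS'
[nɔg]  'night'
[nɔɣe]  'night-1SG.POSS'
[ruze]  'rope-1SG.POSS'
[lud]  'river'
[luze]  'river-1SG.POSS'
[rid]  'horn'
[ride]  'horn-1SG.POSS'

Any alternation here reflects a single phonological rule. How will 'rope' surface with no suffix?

In [lud] and [luze] the final segment of 'river' alternates: [d] ~ [z].
Compare 'horn', with invariant [d] in [rid] and [ride]: an analysis with underlying /d/ and a rule producing [z] before the 1SG.POSS suffix would wrongly predict alternation here too.
So /z/ is underlying, and a rule of word-final hardening — voiced fricatives become stops word-finally — gives [d].
The one attested form of 'rope', [ruze], shows underlying /ruz/. Applying the same rule word-finally gives [rud].

[rud]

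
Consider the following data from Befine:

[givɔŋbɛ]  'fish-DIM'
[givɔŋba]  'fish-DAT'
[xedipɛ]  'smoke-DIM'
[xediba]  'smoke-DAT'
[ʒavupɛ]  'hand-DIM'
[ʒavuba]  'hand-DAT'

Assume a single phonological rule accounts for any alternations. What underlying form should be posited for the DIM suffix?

The DIM suffix surfaces as [-bɛ] and [-pɛ], depending on the final segment of the stem.
By contrast the DAT suffix keeps its initial [b] throughout — that segment must be underlying.
The DIM suffix is therefore /-pɛ/ underlyingly, with post-nasal voicing: voiceless stops become voiced after a nasal.

/-pɛ/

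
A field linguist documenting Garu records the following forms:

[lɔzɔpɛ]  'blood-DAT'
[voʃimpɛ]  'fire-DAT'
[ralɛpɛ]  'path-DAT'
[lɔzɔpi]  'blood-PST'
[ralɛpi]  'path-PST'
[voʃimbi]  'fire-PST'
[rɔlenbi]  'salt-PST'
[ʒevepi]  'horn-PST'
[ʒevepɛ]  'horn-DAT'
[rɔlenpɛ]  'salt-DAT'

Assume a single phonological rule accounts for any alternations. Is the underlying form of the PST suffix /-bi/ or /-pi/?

The PST suffix surfaces as [-bi] and [-pi], depending on the final segment of the stem.
By contrast the DAT suffix keeps its initial [p] throughout — that segment must be underlying.
So the underlying form is /-bi/, and voiced stops become voiceless after a vowel.

/-bi/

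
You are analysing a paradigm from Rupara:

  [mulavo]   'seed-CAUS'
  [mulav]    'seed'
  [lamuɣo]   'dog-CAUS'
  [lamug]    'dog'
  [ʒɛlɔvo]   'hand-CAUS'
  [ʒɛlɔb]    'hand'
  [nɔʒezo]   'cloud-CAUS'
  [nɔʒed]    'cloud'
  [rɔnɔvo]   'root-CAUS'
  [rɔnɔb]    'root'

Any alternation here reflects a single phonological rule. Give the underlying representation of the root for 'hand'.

/ʒɛlɔb/

In [ʒɛlɔvo] and [ʒɛlɔb] the final segment of 'hand' alternates: [v] ~ [b].
If /v/ were underlying and a rule turned it into [b] in isolation, 'seed' would also alternate; but it has [v] in both [mulavo] and [mulav].
The alternation reflects intervocalic spirantization: voiced stops become fricatives between vowels. /b/ is underlying.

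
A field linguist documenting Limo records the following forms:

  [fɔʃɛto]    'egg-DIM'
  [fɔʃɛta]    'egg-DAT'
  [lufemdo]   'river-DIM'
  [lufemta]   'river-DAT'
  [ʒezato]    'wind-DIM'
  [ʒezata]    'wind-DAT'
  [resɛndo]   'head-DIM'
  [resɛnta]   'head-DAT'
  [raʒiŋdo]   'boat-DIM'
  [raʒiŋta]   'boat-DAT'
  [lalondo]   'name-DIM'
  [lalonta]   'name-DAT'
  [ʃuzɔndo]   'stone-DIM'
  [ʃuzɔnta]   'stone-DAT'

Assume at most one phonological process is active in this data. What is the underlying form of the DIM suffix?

/-do/

The DIM morpheme has two allomorphs, [-do] and [-to].
The DAT suffix, which begins with [t], is invariant after every stem; so [t] is not altered by any rule here.
The DIM suffix is therefore /-do/ underlyingly, with post-vocalic devoicing: voiced stops become voiceless after a vowel.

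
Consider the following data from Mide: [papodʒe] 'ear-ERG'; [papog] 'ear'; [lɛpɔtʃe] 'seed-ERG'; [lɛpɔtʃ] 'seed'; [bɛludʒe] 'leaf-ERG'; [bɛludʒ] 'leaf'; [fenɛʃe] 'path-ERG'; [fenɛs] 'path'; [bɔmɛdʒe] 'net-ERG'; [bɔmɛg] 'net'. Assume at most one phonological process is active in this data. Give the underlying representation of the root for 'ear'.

/papog/

'ear' shows [dʒ] ~ [g] at the end of the stem ([papodʒe] vs [papog]).
If /dʒ/ were underlying and a rule turned it into [g] in isolation, 'leaf' would also alternate; but it has [dʒ] in both [bɛludʒe] and [bɛludʒ].
The underlying segment must be /g/; /g/ and /s/ become palato-alveolar [dʒ] and [ʃ] before a front vowel, yielding [dʒ] there.
Hence 'ear' is /papog/ underlyingly.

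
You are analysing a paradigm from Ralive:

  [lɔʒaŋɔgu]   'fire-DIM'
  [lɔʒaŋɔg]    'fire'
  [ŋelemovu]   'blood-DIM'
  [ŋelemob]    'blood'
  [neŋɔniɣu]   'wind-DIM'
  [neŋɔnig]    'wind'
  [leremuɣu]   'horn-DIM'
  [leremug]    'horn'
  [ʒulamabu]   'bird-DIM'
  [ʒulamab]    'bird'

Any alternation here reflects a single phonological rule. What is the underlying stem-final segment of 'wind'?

'wind' shows [ɣ] ~ [g] at the end of the stem ([neŋɔniɣu] vs [neŋɔnig]).
If /g/ were underlying and a rule turned it into [ɣ] before the DIM suffix, 'fire' would also alternate; but it has [g] in both [lɔʒaŋɔgu] and [lɔʒaŋɔg].
So /ɣ/ is underlying, and a rule of word-final hardening — voiced fricatives become stops word-finally — gives [g].

/ɣ/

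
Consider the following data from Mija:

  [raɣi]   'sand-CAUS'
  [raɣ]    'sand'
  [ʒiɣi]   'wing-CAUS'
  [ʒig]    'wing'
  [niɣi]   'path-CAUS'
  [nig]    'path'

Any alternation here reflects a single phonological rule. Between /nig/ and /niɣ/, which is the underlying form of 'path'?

/nig/

The root 'path' surfaces as [niɣi] and [nig], with a stem-final [ɣ] ~ [g] alternation.
But 'sand' keeps [ɣ] in both environments ([raɣi], [raɣ]), so there is no rule changing /ɣ/ to [g] in isolation.
The alternation reflects intervocalic spirantization: voiced stops become fricatives between vowels. /g/ is underlying.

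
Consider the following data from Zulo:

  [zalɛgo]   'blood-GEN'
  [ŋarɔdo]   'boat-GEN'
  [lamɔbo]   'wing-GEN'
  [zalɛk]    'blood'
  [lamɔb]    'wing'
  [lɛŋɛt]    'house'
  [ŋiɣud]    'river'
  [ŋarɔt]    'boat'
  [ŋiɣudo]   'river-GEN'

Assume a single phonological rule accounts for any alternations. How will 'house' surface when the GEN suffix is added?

[lɛŋɛdo]

The stem for 'boat' ends in [d] in [ŋarɔdo] but [t] in [ŋarɔt].
The stem 'river' ([ŋiɣudo], [ŋiɣud]) shows [d] unchanged in both environments, so [d] cannot be basic with [t] derived in isolation.
The alternation reflects intervocalic voicing: voiceless stops become voiced between vowels. /t/ is underlying.
From [lɛŋɛt] the stem 'house' is /lɛŋɛt/; between vowels this yields [lɛŋɛdo].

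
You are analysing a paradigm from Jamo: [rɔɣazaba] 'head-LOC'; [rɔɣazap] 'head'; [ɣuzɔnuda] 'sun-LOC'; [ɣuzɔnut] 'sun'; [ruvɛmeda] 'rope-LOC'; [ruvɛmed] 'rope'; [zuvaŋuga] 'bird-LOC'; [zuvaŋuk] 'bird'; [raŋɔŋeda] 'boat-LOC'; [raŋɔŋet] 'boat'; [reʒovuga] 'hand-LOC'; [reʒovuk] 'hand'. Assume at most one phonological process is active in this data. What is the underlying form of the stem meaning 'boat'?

The stem for 'boat' ends in [d] in [raŋɔŋeda] but [t] in [raŋɔŋet].
The stem 'rope' ([ruvɛmeda], [ruvɛmed]) shows [d] unchanged in both environments, so [d] cannot be basic with [t] derived in isolation.
The underlying segment must be /t/; voiceless stops become voiced between vowels, yielding [d] there.
So 'boat' = /raŋɔŋet/.

/raŋɔŋet/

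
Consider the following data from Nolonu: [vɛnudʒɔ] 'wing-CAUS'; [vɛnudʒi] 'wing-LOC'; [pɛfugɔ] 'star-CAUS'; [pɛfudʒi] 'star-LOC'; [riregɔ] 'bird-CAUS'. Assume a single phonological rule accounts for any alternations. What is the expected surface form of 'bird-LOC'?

'star' shows [g] ~ [dʒ] at the end of the stem ([pɛfugɔ] vs [pɛfudʒi]).
But 'wing' keeps [dʒ] in both environments ([vɛnudʒɔ], [vɛnudʒi]), so there is no rule changing /dʒ/ to [g] before the CAUS suffix.
The underlying segment must be /g/; /g/ becomes palato-alveolar [dʒ] before a front vowel, yielding [dʒ] there.
From [riregɔ] the stem 'bird' is /rireg/; before a front vowel this yields [riredʒi].

[riredʒi]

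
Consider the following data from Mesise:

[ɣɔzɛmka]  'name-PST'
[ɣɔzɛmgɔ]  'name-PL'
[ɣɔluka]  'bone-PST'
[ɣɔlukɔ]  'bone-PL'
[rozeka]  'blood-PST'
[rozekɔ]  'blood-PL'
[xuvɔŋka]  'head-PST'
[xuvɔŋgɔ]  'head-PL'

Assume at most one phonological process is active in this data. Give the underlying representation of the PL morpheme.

The PL morpheme has two allomorphs, [-gɔ] and [-kɔ].
The PST suffix, which begins with [k], is invariant after every stem; so [k] is not altered by any rule here.
The PL suffix is therefore /-gɔ/ underlyingly, with post-vocalic devoicing: voiced stops become voiceless after a vowel.

/-gɔ/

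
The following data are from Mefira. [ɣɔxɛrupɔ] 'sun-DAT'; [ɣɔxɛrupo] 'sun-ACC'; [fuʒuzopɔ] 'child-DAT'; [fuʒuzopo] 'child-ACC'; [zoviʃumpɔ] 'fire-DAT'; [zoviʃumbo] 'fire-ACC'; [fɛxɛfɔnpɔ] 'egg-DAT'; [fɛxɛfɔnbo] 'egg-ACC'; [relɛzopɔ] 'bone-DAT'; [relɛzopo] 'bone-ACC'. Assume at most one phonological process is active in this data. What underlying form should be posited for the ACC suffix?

/-bo/

The ACC suffix surfaces as [-bo] and [-po], depending on the final segment of the stem.
By contrast the DAT suffix keeps its initial [p] throughout — that segment must be underlying.
So the underlying form is /-bo/, and voiced stops become voiceless after a vowel.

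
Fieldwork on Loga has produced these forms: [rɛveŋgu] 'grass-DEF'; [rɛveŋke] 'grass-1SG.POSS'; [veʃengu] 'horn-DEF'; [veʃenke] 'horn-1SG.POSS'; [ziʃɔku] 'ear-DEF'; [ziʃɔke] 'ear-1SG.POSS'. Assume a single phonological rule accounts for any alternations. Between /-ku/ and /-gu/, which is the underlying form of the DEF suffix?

/-gu/

The DEF suffix surfaces as [-gu] and [-ku], depending on the final segment of the stem.
By contrast the 1SG.POSS suffix keeps its initial [k] throughout — that segment must be underlying.
So the underlying form is /-gu/, and voiced stops become voiceless after a vowel.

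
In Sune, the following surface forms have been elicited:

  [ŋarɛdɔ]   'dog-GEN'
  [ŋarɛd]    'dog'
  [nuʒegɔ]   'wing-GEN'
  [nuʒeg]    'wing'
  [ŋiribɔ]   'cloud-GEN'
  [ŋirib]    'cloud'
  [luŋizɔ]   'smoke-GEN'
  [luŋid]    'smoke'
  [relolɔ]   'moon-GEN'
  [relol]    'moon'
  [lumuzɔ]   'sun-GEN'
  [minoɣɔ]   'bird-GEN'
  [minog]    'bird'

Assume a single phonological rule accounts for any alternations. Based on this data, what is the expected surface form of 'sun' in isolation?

[lumud]

The root 'smoke' surfaces as [luŋizɔ] and [luŋid], with a stem-final [z] ~ [d] alternation.
Compare 'dog', with invariant [d] in [ŋarɛdɔ] and [ŋarɛd]: an analysis with underlying /d/ and a rule producing [z] before the GEN suffix would wrongly predict alternation here too.
Therefore /z/ is basic and [d] is derived by word-final hardening (voiced fricatives become stops word-finally).
The one attested form of 'sun', [lumuzɔ], shows underlying /lumuz/. Applying the same rule word-finally gives [lumud].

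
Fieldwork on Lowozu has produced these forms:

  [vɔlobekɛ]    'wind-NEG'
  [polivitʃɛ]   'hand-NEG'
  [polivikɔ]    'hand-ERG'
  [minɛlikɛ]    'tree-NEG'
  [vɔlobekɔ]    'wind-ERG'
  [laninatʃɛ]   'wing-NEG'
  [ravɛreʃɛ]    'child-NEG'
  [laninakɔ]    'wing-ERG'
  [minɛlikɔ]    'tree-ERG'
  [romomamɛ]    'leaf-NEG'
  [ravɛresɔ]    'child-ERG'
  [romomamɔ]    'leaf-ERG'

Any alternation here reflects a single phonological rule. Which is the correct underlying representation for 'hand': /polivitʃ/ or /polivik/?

'hand' shows [tʃ] ~ [k] at the end of the stem ([polivitʃɛ] vs [polivikɔ]).
The stem 'tree' ([minɛlikɛ], [minɛlikɔ]) shows [k] unchanged in both environments, so [k] cannot be basic with [tʃ] derived before the NEG suffix.
The alternation reflects depalatalization: palato-alveolar /tʃ/ and /ʃ/ become [k] and [s] when no front vowel follows. /tʃ/ is underlying.

/polivitʃ/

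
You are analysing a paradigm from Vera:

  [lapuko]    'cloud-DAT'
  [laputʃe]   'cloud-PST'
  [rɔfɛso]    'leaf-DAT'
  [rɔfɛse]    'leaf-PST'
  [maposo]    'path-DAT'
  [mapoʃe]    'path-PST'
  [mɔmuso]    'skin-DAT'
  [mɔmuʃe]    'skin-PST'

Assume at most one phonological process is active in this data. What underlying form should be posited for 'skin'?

/mɔmuʃ/

The root 'skin' surfaces as [mɔmuso] and [mɔmuʃe], with a stem-final [s] ~ [ʃ] alternation.
But 'leaf' keeps [s] in both environments ([rɔfɛso], [rɔfɛse]), so there is no rule changing /s/ to [ʃ] before the PST suffix.
So /ʃ/ is underlying, and a rule of depalatalization — palato-alveolar /tʃ/ and /ʃ/ become [k] and [s] when no front vowel follows — gives [s].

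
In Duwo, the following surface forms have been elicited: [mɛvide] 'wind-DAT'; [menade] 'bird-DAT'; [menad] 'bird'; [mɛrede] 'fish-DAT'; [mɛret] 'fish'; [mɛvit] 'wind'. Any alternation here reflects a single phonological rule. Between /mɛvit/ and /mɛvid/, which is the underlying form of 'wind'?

The root 'wind' surfaces as [mɛvide] and [mɛvit], with a stem-final [d] ~ [t] alternation.
But 'bird' keeps [d] in both environments ([menade], [menad]), so there is no rule changing /d/ to [t] in isolation.
The alternation reflects intervocalic voicing: voiceless stops become voiced between vowels. /t/ is underlying.

/mɛvit/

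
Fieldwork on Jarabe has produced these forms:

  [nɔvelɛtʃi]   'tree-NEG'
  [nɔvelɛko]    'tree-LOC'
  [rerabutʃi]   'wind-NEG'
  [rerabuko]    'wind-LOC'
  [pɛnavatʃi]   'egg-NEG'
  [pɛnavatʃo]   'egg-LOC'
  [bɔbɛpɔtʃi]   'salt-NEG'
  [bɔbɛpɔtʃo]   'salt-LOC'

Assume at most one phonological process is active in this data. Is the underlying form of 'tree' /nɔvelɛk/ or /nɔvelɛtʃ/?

The root 'tree' surfaces as [nɔvelɛtʃi] and [nɔvelɛko], with a stem-final [tʃ] ~ [k] alternation.
The stem 'egg' ([pɛnavatʃi], [pɛnavatʃo]) shows [tʃ] unchanged in both environments, so [tʃ] cannot be basic with [k] derived before the LOC suffix.
The alternation reflects palatalization before a front vowel: /k/ becomes palato-alveolar [tʃ] before a front vowel. /k/ is underlying.

/nɔvelɛk/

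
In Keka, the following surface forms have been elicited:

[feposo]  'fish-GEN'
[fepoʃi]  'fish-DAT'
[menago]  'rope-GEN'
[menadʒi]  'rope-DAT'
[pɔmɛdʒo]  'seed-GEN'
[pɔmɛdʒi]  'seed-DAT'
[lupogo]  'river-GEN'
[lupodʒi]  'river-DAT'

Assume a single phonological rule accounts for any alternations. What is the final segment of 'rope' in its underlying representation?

The root 'rope' surfaces as [menago] and [menadʒi], with a stem-final [g] ~ [dʒ] alternation.
Compare 'seed', with invariant [dʒ] in [pɔmɛdʒo] and [pɔmɛdʒi]: an analysis with underlying /dʒ/ and a rule producing [g] before the GEN suffix would wrongly predict alternation here too.
The underlying segment must be /g/; /g/ and /s/ become palato-alveolar [dʒ] and [ʃ] before a front vowel, yielding [dʒ] there.

/g/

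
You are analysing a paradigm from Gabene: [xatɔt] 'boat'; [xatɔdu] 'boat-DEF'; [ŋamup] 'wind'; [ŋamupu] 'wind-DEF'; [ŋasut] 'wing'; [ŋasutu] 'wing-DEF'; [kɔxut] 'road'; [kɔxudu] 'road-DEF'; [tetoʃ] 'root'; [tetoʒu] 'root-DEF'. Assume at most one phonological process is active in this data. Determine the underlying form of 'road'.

/kɔxud/

The root 'road' surfaces as [kɔxut] and [kɔxudu], with a stem-final [t] ~ [d] alternation.
The stem 'wing' ([ŋasut], [ŋasutu]) shows [t] unchanged in both environments, so [t] cannot be basic with [d] derived before the DEF suffix.
So /d/ is underlying, and a rule of word-final obstruent devoicing — voiced obstruents become voiceless word-finally — gives [t].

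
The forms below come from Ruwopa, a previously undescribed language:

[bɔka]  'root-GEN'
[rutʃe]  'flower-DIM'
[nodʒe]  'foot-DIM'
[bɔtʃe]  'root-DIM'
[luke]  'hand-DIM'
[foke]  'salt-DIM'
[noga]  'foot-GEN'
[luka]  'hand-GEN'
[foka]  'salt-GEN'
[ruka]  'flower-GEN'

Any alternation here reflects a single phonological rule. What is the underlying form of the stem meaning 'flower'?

The stem for 'flower' ends in [tʃ] in [rutʃe] but [k] in [ruka].
The stem 'salt' ([foke], [foka]) shows [k] unchanged in both environments, so [k] cannot be basic with [tʃ] derived before the DIM suffix.
The underlying segment must be /tʃ/; palato-alveolar /tʃ/ and /dʒ/ become [k] and [g] when no front vowel follows, yielding [k] there.
So 'flower' = /rutʃ/.

/rutʃ/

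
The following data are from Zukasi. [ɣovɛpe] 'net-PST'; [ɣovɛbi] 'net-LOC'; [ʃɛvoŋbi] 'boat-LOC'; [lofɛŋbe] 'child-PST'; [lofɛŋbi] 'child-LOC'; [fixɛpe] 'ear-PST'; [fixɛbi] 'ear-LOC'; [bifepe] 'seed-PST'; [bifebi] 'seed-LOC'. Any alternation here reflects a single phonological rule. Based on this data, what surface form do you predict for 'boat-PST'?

[ʃɛvoŋbe]

The PST suffix surfaces as [-be] and [-pe], depending on the final segment of the stem.
The LOC suffix, which begins with [b], is invariant after every stem; so [b] is not altered by any rule here.
The PST suffix is therefore /-pe/ underlyingly, with post-nasal voicing: voiceless stops become voiced after a nasal.
After 'boat', which ends in a nasal, the suffix surfaces as [-be], giving [ʃɛvoŋbe].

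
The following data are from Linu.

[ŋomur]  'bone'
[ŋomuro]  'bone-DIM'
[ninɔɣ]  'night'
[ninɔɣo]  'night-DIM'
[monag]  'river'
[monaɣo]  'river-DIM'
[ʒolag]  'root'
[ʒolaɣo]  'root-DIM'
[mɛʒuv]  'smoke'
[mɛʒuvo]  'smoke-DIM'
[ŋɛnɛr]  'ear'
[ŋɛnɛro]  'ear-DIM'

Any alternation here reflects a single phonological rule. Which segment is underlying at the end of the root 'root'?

In [ʒolag] and [ʒolaɣo] the final segment of 'root' alternates: [g] ~ [ɣ].
But 'night' keeps [ɣ] in both environments ([ninɔɣ], [ninɔɣo]), so there is no rule changing /ɣ/ to [g] in isolation.
The underlying segment must be /g/; voiced stops become fricatives between vowels, yielding [ɣ] there.

/g/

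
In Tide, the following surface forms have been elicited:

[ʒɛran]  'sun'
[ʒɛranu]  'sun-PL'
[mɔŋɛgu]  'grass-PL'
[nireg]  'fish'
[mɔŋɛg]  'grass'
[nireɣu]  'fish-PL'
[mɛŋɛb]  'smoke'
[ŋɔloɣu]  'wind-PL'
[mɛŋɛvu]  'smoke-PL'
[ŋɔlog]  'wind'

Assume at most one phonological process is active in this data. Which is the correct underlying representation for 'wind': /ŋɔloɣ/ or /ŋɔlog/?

In [ŋɔloɣu] and [ŋɔlog] the final segment of 'wind' alternates: [ɣ] ~ [g].
Compare 'grass', with invariant [g] in [mɔŋɛgu] and [mɔŋɛg]: an analysis with underlying /g/ and a rule producing [ɣ] before the PL suffix would wrongly predict alternation here too.
So /ɣ/ is underlying, and a rule of word-final hardening — voiced fricatives become stops word-finally — gives [g].

/ŋɔloɣ/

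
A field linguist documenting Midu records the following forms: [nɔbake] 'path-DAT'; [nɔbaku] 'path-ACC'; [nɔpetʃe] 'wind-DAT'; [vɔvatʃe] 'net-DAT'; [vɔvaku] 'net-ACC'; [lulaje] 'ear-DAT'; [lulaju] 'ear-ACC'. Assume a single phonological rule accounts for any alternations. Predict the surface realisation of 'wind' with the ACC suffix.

The root 'net' surfaces as [vɔvatʃe] and [vɔvaku], with a stem-final [tʃ] ~ [k] alternation.
If /k/ were underlying and a rule turned it into [tʃ] before the DAT suffix, 'path' would also alternate; but it has [k] in both [nɔbake] and [nɔbaku].
The alternation reflects depalatalization: palato-alveolar /tʃ/ becomes [k] when no front vowel follows. /tʃ/ is underlying.
The one attested form of 'wind', [nɔpetʃe], shows underlying /nɔpetʃ/. Applying the same rule when no front vowel follows gives [nɔpeku].

[nɔpeku]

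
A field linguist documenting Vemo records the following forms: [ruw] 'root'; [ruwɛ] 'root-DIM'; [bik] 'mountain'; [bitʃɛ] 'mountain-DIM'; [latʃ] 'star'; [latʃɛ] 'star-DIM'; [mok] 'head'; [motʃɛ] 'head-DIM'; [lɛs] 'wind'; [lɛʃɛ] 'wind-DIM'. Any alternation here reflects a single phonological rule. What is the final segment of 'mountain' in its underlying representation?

'mountain' shows [k] ~ [tʃ] at the end of the stem ([bik] vs [bitʃɛ]).
Compare 'star', with invariant [tʃ] in [latʃ] and [latʃɛ]: an analysis with underlying /tʃ/ and a rule producing [k] in isolation would wrongly predict alternation here too.
The underlying segment must be /k/; /k/ and /s/ become palato-alveolar [tʃ] and [ʃ] before a front vowel, yielding [tʃ] there.

/k/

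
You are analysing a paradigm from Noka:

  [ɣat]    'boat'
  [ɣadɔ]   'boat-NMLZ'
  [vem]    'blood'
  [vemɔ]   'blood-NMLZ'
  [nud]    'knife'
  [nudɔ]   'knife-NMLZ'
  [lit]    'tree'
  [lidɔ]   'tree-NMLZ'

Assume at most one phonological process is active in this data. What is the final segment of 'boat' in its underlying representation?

In [ɣat] and [ɣadɔ] the final segment of 'boat' alternates: [t] ~ [d].
If /d/ were underlying and a rule turned it into [t] in isolation, 'knife' would also alternate; but it has [d] in both [nud] and [nudɔ].
Therefore /t/ is basic and [d] is derived by intervocalic voicing (voiceless stops become voiced between vowels).

/t/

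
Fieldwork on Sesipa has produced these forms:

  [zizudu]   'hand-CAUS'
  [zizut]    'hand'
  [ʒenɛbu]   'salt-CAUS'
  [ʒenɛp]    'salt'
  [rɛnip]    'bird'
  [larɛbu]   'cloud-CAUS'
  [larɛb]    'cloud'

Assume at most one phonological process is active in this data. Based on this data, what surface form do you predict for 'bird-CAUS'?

The stem for 'salt' ends in [b] in [ʒenɛbu] but [p] in [ʒenɛp].
But 'cloud' keeps [b] in both environments ([larɛbu], [larɛb]), so there is no rule changing /b/ to [p] in isolation.
So /p/ is underlying, and a rule of intervocalic voicing — voiceless stops become voiced between vowels — gives [b].
From [rɛnip] the stem 'bird' is /rɛnip/; between vowels this yields [rɛnibu].

[rɛnibu]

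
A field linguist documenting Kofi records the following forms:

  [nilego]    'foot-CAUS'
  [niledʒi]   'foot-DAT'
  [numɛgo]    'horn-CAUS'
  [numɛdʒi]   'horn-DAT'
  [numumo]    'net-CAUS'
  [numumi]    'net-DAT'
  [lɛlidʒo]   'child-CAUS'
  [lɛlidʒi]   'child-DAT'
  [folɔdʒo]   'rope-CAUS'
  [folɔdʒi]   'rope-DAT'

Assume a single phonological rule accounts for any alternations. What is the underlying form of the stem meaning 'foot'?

/nileg/

The stem for 'foot' ends in [g] in [nilego] but [dʒ] in [niledʒi].
The stem 'child' ([lɛlidʒo], [lɛlidʒi]) shows [dʒ] unchanged in both environments, so [dʒ] cannot be basic with [g] derived before the CAUS suffix.
Therefore /g/ is basic and [dʒ] is derived by palatalization before a front vowel (/g/ becomes palato-alveolar [dʒ] before a front vowel).
Hence 'foot' is /nileg/ underlyingly.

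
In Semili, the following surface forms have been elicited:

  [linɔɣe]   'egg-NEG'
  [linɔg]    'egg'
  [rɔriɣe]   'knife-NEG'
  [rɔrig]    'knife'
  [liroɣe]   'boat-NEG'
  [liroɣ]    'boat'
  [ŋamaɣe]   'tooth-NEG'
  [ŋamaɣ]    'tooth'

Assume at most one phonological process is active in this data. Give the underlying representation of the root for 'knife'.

/rɔrig/

The root 'knife' surfaces as [rɔriɣe] and [rɔrig], with a stem-final [ɣ] ~ [g] alternation.
If /ɣ/ were underlying and a rule turned it into [g] in isolation, 'tooth' would also alternate; but it has [ɣ] in both [ŋamaɣe] and [ŋamaɣ].
Therefore /g/ is basic and [ɣ] is derived by intervocalic spirantization (voiced stops become fricatives between vowels).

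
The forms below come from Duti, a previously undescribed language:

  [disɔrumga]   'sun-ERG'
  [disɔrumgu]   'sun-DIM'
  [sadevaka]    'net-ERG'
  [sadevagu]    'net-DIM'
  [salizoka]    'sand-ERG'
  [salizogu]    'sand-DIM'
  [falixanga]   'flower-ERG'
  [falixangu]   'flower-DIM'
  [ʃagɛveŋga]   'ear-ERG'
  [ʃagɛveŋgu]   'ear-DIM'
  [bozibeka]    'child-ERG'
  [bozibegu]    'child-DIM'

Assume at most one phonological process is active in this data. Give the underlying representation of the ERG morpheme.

The ERG morpheme has two allomorphs, [-ga] and [-ka].
By contrast the DIM suffix keeps its initial [g] throughout — that segment must be underlying.
So the underlying form is /-ka/, and voiceless stops become voiced after a nasal.

/-ka/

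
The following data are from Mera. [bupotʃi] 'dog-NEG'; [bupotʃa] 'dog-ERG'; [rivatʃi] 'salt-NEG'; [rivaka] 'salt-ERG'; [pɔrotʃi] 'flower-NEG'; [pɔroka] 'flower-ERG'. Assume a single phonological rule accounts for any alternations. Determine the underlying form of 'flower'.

/pɔrok/

In [pɔrotʃi] and [pɔroka] the final segment of 'flower' alternates: [tʃ] ~ [k].
The stem 'dog' ([bupotʃi], [bupotʃa]) shows [tʃ] unchanged in both environments, so [tʃ] cannot be basic with [k] derived before the ERG suffix.
The alternation reflects palatalization before a front vowel: /k/ becomes palato-alveolar [tʃ] before a front vowel. /k/ is underlying.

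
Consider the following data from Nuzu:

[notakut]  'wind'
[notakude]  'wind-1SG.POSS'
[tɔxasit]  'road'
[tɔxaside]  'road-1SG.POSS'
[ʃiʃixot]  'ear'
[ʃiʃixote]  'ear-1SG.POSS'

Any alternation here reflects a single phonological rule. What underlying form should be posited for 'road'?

The stem for 'road' ends in [t] in [tɔxasit] but [d] in [tɔxaside].
If /t/ were underlying and a rule turned it into [d] before the 1SG.POSS suffix, 'ear' would also alternate; but it has [t] in both [ʃiʃixot] and [ʃiʃixote].
Therefore /d/ is basic and [t] is derived by word-final obstruent devoicing (voiced obstruents become voiceless word-finally).

/tɔxasid/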